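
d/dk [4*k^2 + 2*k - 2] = 8*k + 2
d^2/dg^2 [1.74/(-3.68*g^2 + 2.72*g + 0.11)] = (-47.127552*g^2 + 34.833408*g + 1.74*(7.36*g - 2.72)*(14.72*g - 5.44) + 1.408704)/(-3.68*g^2 + 2.72*g + 0.11)^3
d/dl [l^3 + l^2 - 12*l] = 3*l^2 + 2*l - 12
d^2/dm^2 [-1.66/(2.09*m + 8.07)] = -14.502092/(2.09*m + 8.07)^3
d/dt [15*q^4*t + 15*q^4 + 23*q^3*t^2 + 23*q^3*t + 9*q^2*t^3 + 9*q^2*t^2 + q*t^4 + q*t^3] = q*(15*q^3 + 46*q^2*t + 23*q^2 + 27*q*t^2 + 18*q*t + 4*t^3 + 3*t^2)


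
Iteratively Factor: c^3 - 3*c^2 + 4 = (c - 2)*(c^2 - c - 2) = (c - 2)^2*(c + 1)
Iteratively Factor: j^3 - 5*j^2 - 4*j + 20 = (j + 2)*(j^2 - 7*j + 10) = (j - 5)*(j + 2)*(j - 2)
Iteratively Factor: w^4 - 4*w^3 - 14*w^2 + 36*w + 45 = (w - 5)*(w^3 + w^2 - 9*w - 9) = (w - 5)*(w - 3)*(w^2 + 4*w + 3) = (w - 5)*(w - 3)*(w + 1)*(w + 3)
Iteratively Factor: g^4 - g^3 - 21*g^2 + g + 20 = (g + 1)*(g^3 - 2*g^2 - 19*g + 20) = (g - 5)*(g + 1)*(g^2 + 3*g - 4) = (g - 5)*(g + 1)*(g + 4)*(g - 1)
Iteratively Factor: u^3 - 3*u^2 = (u)*(u^2 - 3*u) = u*(u - 3)*(u)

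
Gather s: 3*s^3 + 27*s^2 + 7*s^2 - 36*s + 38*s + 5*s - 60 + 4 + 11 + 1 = 3*s^3 + 34*s^2 + 7*s - 44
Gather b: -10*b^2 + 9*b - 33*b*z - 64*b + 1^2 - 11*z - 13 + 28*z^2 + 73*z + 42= -10*b^2 + b*(-33*z - 55) + 28*z^2 + 62*z + 30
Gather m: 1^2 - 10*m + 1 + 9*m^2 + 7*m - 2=9*m^2 - 3*m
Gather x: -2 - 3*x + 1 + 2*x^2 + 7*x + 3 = 2*x^2 + 4*x + 2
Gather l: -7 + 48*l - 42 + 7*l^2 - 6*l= 7*l^2 + 42*l - 49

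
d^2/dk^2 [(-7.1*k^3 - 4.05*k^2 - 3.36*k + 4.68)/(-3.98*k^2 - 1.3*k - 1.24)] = (1.13686837721616e-13*k^5 + 1.13686837721616e-13*k^4 + 18.4562479999997*k^3 - 496.052592*k^2 - 179.277792*k + 31.996992)/(63.044792*k^6 + 61.77756*k^5 + 79.104888*k^4 + 40.69156*k^3 + 24.645744*k^2 + 5.99664*k + 1.906624)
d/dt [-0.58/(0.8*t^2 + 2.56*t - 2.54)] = (0.928*t + 1.4848)/(0.8*t^2 + 2.56*t - 2.54)^2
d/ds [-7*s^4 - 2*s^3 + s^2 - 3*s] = -28*s^3 - 6*s^2 + 2*s - 3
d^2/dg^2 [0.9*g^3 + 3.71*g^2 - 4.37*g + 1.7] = 5.4*g + 7.42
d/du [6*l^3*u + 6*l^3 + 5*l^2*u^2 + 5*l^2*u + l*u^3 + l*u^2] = l*(6*l^2 + 10*l*u + 5*l + 3*u^2 + 2*u)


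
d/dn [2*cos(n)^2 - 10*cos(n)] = 2*(5 - 2*cos(n))*sin(n)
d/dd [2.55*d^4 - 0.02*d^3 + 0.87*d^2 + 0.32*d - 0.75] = 10.2*d^3 - 0.06*d^2 + 1.74*d + 0.32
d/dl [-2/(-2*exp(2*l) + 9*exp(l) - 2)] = (18 - 8*exp(l))*exp(l)/(2*exp(2*l) - 9*exp(l) + 2)^2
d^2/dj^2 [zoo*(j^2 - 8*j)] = zoo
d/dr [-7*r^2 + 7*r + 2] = 7 - 14*r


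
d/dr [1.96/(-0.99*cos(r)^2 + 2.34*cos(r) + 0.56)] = (4.5864 - 3.8808*cos(r))*sin(r)/(-0.99*cos(r)^2 + 2.34*cos(r) + 0.56)^2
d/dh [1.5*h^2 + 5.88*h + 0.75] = 3.0*h + 5.88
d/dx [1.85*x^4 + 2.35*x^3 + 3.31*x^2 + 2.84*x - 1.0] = 7.4*x^3 + 7.05*x^2 + 6.62*x + 2.84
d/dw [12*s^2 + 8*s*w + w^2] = 8*s + 2*w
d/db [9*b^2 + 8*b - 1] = 18*b + 8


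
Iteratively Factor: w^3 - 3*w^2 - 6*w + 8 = (w - 4)*(w^2 + w - 2) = (w - 4)*(w + 2)*(w - 1)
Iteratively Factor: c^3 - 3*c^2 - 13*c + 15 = (c - 5)*(c^2 + 2*c - 3) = (c - 5)*(c + 3)*(c - 1)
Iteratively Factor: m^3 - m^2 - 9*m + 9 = (m - 3)*(m^2 + 2*m - 3) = (m - 3)*(m - 1)*(m + 3)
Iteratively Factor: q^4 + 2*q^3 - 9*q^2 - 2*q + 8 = (q + 4)*(q^3 - 2*q^2 - q + 2) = (q + 1)*(q + 4)*(q^2 - 3*q + 2) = (q - 2)*(q + 1)*(q + 4)*(q - 1)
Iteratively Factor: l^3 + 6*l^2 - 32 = (l - 2)*(l^2 + 8*l + 16) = (l - 2)*(l + 4)*(l + 4)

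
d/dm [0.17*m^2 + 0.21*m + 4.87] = 0.34*m + 0.21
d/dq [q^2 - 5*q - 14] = 2*q - 5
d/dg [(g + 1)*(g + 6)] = 2*g + 7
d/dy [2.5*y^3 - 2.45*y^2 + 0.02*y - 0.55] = 7.5*y^2 - 4.9*y + 0.02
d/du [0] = 0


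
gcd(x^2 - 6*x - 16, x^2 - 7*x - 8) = x - 8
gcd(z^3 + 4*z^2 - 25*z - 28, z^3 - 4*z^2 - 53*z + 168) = z + 7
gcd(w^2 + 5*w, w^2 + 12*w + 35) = w + 5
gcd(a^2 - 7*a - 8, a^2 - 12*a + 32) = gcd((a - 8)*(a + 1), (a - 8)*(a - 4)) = a - 8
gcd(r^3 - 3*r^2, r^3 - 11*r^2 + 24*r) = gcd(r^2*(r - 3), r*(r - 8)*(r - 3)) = r^2 - 3*r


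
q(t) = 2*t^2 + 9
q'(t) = 4*t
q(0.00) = 9.00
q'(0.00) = 0.00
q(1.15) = 11.64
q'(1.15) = 4.60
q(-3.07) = 27.85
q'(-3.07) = -12.28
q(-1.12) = 11.51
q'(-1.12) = -4.48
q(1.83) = 15.70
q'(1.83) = 7.32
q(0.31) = 9.19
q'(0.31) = 1.24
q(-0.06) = 9.01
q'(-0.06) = -0.24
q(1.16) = 11.69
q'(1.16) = 4.64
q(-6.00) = 81.00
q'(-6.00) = -24.00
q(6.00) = 81.00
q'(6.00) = 24.00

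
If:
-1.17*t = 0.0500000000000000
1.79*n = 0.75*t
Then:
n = -0.02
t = -0.04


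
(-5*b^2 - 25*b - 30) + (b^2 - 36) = -4*b^2 - 25*b - 66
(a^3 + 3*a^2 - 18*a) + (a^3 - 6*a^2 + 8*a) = 2*a^3 - 3*a^2 - 10*a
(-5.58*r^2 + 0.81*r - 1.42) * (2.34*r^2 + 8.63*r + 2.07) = -13.0572*r^4 - 46.26*r^3 - 7.8831*r^2 - 10.5779*r - 2.9394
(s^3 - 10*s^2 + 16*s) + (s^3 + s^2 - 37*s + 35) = 2*s^3 - 9*s^2 - 21*s + 35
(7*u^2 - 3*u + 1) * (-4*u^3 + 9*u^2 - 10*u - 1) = -28*u^5 + 75*u^4 - 101*u^3 + 32*u^2 - 7*u - 1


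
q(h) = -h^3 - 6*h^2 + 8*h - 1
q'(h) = -3*h^2 - 12*h + 8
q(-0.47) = -5.98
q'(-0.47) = 12.98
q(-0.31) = -4.03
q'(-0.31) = 11.43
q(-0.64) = -8.32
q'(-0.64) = 14.45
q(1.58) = -7.28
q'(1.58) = -18.45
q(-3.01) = -52.17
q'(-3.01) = 16.94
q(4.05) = -133.45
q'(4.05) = -89.81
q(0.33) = 0.95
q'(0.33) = 3.71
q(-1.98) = -32.60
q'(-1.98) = 20.00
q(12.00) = -2497.00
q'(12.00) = -568.00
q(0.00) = -1.00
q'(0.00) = 8.00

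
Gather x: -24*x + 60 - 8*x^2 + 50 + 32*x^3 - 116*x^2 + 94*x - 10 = 32*x^3 - 124*x^2 + 70*x + 100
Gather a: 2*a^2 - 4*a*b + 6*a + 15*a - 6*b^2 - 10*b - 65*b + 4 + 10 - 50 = 2*a^2 + a*(21 - 4*b) - 6*b^2 - 75*b - 36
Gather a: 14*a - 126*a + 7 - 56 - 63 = -112*a - 112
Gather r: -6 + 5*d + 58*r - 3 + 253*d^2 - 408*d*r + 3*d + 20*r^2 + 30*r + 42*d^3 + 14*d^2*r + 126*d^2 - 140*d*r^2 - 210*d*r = 42*d^3 + 379*d^2 + 8*d + r^2*(20 - 140*d) + r*(14*d^2 - 618*d + 88) - 9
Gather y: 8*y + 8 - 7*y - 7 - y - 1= 0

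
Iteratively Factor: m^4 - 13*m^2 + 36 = (m + 3)*(m^3 - 3*m^2 - 4*m + 12) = (m - 2)*(m + 3)*(m^2 - m - 6) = (m - 3)*(m - 2)*(m + 3)*(m + 2)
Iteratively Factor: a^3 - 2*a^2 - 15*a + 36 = (a - 3)*(a^2 + a - 12) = (a - 3)^2*(a + 4)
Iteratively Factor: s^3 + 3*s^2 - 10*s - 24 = (s + 4)*(s^2 - s - 6) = (s + 2)*(s + 4)*(s - 3)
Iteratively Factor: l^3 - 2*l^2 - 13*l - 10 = (l + 2)*(l^2 - 4*l - 5) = (l + 1)*(l + 2)*(l - 5)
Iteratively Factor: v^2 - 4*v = (v - 4)*(v)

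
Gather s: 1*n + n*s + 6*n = n*s + 7*n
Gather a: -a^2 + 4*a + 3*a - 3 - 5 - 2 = -a^2 + 7*a - 10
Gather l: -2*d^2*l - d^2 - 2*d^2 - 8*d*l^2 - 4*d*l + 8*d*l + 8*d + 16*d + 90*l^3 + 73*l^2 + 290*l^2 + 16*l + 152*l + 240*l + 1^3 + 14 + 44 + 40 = -3*d^2 + 24*d + 90*l^3 + l^2*(363 - 8*d) + l*(-2*d^2 + 4*d + 408) + 99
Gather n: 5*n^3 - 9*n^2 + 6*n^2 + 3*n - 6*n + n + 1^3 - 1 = 5*n^3 - 3*n^2 - 2*n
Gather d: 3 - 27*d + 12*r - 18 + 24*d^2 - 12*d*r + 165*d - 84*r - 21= 24*d^2 + d*(138 - 12*r) - 72*r - 36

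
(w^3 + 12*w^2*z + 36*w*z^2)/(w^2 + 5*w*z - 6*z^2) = w*(-w - 6*z)/(-w + z)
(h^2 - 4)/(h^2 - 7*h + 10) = (h + 2)/(h - 5)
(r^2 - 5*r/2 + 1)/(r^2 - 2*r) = (r - 1/2)/r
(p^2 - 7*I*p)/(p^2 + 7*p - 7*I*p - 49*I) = p/(p + 7)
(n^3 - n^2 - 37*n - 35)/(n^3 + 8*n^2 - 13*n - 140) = (n^2 - 6*n - 7)/(n^2 + 3*n - 28)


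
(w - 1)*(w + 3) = w^2 + 2*w - 3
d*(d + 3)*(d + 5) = d^3 + 8*d^2 + 15*d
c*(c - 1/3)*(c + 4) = c^3 + 11*c^2/3 - 4*c/3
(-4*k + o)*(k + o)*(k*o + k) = -4*k^3*o - 4*k^3 - 3*k^2*o^2 - 3*k^2*o + k*o^3 + k*o^2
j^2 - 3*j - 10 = (j - 5)*(j + 2)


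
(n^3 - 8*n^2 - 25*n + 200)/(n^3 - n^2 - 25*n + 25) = (n - 8)/(n - 1)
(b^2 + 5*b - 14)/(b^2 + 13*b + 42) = (b - 2)/(b + 6)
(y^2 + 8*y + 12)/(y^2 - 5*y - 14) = (y + 6)/(y - 7)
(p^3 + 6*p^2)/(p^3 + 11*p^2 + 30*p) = p/(p + 5)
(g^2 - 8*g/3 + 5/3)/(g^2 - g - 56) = (-g^2 + 8*g/3 - 5/3)/(-g^2 + g + 56)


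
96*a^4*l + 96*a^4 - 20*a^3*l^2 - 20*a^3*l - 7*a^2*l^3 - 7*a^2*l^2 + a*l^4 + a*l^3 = (-8*a + l)*(-3*a + l)*(4*a + l)*(a*l + a)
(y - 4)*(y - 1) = y^2 - 5*y + 4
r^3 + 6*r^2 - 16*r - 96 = (r - 4)*(r + 4)*(r + 6)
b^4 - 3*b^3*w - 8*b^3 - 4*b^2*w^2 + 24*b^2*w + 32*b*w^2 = b*(b - 8)*(b - 4*w)*(b + w)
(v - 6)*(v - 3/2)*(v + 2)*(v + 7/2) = v^4 - 2*v^3 - 101*v^2/4 - 3*v + 63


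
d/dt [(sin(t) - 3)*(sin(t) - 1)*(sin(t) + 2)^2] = 2*(2*sin(t)^3 - 9*sin(t) - 2)*cos(t)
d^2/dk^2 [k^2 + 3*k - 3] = 2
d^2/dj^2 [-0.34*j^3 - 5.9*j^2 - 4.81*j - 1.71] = -2.04*j - 11.8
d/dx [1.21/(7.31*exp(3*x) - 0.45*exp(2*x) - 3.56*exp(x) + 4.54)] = (-26.5353*exp(2*x) + 1.089*exp(x) + 4.3076)*exp(x)/(7.31*exp(3*x) - 0.45*exp(2*x) - 3.56*exp(x) + 4.54)^2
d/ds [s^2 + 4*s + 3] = 2*s + 4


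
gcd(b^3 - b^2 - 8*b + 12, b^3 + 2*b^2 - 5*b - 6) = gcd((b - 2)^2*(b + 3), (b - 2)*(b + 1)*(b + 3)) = b^2 + b - 6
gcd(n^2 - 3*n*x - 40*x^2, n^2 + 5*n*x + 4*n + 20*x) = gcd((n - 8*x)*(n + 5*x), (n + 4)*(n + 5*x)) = n + 5*x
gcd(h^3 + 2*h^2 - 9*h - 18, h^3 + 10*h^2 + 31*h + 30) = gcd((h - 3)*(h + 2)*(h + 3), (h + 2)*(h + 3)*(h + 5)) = h^2 + 5*h + 6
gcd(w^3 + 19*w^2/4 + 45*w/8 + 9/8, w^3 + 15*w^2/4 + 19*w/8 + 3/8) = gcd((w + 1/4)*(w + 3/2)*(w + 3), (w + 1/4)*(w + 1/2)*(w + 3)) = w^2 + 13*w/4 + 3/4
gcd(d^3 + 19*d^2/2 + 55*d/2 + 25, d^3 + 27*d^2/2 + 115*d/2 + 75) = d^2 + 15*d/2 + 25/2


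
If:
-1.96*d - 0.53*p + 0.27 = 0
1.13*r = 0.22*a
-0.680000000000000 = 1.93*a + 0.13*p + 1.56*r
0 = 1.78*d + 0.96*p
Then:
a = -0.27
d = 0.28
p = -0.51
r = -0.05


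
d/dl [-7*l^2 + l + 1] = 1 - 14*l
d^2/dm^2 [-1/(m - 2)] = -2/(m - 2)^3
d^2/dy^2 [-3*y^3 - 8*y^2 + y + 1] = -18*y - 16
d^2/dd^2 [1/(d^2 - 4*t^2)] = 2*(3*d^2 + 4*t^2)/(d^2 - 4*t^2)^3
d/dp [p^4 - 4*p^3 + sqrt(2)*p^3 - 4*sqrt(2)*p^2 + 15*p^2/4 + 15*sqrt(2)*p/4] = 4*p^3 - 12*p^2 + 3*sqrt(2)*p^2 - 8*sqrt(2)*p + 15*p/2 + 15*sqrt(2)/4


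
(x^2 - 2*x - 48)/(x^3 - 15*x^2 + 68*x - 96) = (x + 6)/(x^2 - 7*x + 12)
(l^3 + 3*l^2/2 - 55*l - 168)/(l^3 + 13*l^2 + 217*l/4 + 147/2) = 2*(l - 8)/(2*l + 7)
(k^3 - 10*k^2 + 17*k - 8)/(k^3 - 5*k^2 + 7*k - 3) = (k - 8)/(k - 3)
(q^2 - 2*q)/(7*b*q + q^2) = (q - 2)/(7*b + q)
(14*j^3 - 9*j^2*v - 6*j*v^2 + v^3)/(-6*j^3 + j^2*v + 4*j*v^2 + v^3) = (-7*j + v)/(3*j + v)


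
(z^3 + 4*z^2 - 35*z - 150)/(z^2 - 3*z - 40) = (z^2 - z - 30)/(z - 8)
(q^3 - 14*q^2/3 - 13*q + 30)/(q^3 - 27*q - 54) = (q - 5/3)/(q + 3)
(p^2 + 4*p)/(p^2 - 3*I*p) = (p + 4)/(p - 3*I)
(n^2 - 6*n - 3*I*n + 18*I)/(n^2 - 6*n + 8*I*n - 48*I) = (n - 3*I)/(n + 8*I)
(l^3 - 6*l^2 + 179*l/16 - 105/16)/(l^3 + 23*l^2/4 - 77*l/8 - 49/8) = (4*l^2 - 17*l + 15)/(2*(2*l^2 + 15*l + 7))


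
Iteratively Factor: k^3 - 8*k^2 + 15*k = (k - 5)*(k^2 - 3*k) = k*(k - 5)*(k - 3)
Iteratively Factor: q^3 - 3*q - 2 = (q + 1)*(q^2 - q - 2) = (q + 1)^2*(q - 2)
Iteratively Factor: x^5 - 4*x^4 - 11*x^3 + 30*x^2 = (x + 3)*(x^4 - 7*x^3 + 10*x^2) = (x - 2)*(x + 3)*(x^3 - 5*x^2) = x*(x - 2)*(x + 3)*(x^2 - 5*x) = x*(x - 5)*(x - 2)*(x + 3)*(x)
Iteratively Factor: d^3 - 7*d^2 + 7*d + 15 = (d - 5)*(d^2 - 2*d - 3) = (d - 5)*(d + 1)*(d - 3)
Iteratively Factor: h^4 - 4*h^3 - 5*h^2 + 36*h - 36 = (h - 2)*(h^3 - 2*h^2 - 9*h + 18) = (h - 2)^2*(h^2 - 9) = (h - 2)^2*(h + 3)*(h - 3)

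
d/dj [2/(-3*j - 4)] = 6/(3*j + 4)^2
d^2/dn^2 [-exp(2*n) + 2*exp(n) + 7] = (2 - 4*exp(n))*exp(n)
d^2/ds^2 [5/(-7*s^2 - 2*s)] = 10*(7*s*(7*s + 2) - 4*(7*s + 1)^2)/(s^3*(7*s + 2)^3)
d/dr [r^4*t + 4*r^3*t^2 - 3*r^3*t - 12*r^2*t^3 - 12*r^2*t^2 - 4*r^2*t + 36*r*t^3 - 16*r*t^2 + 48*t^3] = t*(4*r^3 + 12*r^2*t - 9*r^2 - 24*r*t^2 - 24*r*t - 8*r + 36*t^2 - 16*t)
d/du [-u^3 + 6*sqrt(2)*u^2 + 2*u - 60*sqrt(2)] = -3*u^2 + 12*sqrt(2)*u + 2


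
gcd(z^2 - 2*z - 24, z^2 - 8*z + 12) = z - 6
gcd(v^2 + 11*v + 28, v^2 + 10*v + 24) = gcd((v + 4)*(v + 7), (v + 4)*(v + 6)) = v + 4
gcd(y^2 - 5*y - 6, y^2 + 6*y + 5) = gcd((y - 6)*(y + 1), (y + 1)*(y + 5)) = y + 1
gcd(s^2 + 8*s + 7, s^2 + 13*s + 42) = s + 7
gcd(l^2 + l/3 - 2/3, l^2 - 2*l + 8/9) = l - 2/3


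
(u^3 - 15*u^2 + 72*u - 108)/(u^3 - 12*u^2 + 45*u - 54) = (u - 6)/(u - 3)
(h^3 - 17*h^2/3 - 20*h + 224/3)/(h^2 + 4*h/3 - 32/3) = h - 7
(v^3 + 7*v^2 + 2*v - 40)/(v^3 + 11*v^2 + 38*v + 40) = (v - 2)/(v + 2)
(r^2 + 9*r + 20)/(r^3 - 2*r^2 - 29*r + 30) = (r + 4)/(r^2 - 7*r + 6)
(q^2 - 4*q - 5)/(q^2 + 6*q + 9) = (q^2 - 4*q - 5)/(q^2 + 6*q + 9)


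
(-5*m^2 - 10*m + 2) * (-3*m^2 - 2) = 15*m^4 + 30*m^3 + 4*m^2 + 20*m - 4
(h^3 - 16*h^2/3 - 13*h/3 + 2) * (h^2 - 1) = h^5 - 16*h^4/3 - 16*h^3/3 + 22*h^2/3 + 13*h/3 - 2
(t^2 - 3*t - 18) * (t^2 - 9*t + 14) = t^4 - 12*t^3 + 23*t^2 + 120*t - 252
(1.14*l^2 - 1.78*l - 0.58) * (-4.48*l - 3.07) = -5.1072*l^3 + 4.4746*l^2 + 8.063*l + 1.7806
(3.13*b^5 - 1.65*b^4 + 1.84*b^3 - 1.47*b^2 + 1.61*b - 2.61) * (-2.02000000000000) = -6.3226*b^5 + 3.333*b^4 - 3.7168*b^3 + 2.9694*b^2 - 3.2522*b + 5.2722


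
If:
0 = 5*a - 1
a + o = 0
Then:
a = 1/5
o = -1/5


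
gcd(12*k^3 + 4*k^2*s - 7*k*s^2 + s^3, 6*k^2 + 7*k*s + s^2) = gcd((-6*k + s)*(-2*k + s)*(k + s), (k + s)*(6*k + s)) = k + s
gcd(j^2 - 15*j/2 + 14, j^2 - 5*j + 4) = j - 4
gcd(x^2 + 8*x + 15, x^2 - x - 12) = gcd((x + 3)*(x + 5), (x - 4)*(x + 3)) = x + 3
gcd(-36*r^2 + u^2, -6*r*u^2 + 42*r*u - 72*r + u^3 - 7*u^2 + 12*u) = 6*r - u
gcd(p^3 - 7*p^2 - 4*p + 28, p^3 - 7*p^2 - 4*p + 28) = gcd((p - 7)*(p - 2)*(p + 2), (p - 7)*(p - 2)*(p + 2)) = p^3 - 7*p^2 - 4*p + 28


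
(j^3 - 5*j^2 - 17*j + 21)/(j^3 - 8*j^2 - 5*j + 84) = (j - 1)/(j - 4)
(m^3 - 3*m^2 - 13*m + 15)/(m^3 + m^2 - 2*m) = (m^2 - 2*m - 15)/(m*(m + 2))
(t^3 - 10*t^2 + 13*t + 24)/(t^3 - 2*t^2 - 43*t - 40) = (t - 3)/(t + 5)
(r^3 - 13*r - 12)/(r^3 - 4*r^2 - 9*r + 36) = (r + 1)/(r - 3)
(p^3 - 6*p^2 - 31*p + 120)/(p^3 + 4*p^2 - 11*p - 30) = (p - 8)/(p + 2)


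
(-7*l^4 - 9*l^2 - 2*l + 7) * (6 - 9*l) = 63*l^5 - 42*l^4 + 81*l^3 - 36*l^2 - 75*l + 42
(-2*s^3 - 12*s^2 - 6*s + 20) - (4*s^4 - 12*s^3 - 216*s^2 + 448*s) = -4*s^4 + 10*s^3 + 204*s^2 - 454*s + 20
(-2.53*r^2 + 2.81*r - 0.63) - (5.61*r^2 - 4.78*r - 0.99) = -8.14*r^2 + 7.59*r + 0.36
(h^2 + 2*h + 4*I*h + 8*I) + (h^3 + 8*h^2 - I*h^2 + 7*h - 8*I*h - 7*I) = h^3 + 9*h^2 - I*h^2 + 9*h - 4*I*h + I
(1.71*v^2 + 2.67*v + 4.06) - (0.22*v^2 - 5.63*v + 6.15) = 1.49*v^2 + 8.3*v - 2.09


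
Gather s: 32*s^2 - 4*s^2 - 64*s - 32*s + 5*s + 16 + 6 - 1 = 28*s^2 - 91*s + 21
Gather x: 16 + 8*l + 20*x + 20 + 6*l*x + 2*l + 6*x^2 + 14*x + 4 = 10*l + 6*x^2 + x*(6*l + 34) + 40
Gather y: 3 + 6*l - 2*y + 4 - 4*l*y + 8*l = 14*l + y*(-4*l - 2) + 7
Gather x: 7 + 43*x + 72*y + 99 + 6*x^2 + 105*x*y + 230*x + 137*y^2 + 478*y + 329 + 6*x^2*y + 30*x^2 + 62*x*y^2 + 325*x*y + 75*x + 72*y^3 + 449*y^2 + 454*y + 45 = x^2*(6*y + 36) + x*(62*y^2 + 430*y + 348) + 72*y^3 + 586*y^2 + 1004*y + 480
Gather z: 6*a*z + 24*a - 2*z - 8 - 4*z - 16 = 24*a + z*(6*a - 6) - 24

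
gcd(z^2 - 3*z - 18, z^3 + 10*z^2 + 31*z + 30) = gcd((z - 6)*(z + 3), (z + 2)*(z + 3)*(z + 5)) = z + 3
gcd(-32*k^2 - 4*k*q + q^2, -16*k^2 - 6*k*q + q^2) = -8*k + q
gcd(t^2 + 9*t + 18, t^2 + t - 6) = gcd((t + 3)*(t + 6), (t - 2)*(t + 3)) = t + 3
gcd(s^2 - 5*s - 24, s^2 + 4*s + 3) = s + 3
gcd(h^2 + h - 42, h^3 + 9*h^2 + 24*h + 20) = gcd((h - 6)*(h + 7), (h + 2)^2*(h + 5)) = 1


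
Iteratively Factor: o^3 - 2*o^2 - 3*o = (o + 1)*(o^2 - 3*o) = (o - 3)*(o + 1)*(o)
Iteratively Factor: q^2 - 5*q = (q - 5)*(q)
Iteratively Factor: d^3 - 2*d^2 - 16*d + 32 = (d - 4)*(d^2 + 2*d - 8) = (d - 4)*(d - 2)*(d + 4)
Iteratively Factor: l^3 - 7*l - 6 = (l - 3)*(l^2 + 3*l + 2) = (l - 3)*(l + 1)*(l + 2)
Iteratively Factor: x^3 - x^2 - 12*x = (x + 3)*(x^2 - 4*x) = (x - 4)*(x + 3)*(x)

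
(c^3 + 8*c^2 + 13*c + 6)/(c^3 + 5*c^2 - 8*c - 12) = (c + 1)/(c - 2)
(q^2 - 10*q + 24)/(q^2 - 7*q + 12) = (q - 6)/(q - 3)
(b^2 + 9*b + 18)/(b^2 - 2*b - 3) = (b^2 + 9*b + 18)/(b^2 - 2*b - 3)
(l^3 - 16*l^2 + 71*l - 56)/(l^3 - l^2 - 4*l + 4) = (l^2 - 15*l + 56)/(l^2 - 4)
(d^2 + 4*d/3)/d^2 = (d + 4/3)/d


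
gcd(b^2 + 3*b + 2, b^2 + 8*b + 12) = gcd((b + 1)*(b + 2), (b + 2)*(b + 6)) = b + 2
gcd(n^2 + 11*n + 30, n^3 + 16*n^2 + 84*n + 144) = n + 6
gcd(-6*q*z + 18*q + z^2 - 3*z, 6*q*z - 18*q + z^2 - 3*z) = z - 3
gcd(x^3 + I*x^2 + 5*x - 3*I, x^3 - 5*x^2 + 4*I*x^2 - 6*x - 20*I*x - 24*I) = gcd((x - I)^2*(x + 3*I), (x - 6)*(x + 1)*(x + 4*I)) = 1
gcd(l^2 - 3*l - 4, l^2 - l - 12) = l - 4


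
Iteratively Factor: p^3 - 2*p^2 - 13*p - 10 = (p + 2)*(p^2 - 4*p - 5) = (p - 5)*(p + 2)*(p + 1)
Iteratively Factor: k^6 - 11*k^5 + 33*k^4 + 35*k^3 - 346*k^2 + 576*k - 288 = (k - 3)*(k^5 - 8*k^4 + 9*k^3 + 62*k^2 - 160*k + 96) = (k - 3)*(k - 1)*(k^4 - 7*k^3 + 2*k^2 + 64*k - 96) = (k - 3)*(k - 2)*(k - 1)*(k^3 - 5*k^2 - 8*k + 48) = (k - 4)*(k - 3)*(k - 2)*(k - 1)*(k^2 - k - 12) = (k - 4)*(k - 3)*(k - 2)*(k - 1)*(k + 3)*(k - 4)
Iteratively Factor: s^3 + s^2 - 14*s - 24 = (s + 3)*(s^2 - 2*s - 8) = (s - 4)*(s + 3)*(s + 2)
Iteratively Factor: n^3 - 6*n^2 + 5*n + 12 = (n + 1)*(n^2 - 7*n + 12) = (n - 3)*(n + 1)*(n - 4)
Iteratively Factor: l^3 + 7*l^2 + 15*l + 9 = (l + 3)*(l^2 + 4*l + 3) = (l + 3)^2*(l + 1)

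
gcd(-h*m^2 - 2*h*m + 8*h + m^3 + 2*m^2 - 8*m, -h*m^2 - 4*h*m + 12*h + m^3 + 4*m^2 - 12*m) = h*m - 2*h - m^2 + 2*m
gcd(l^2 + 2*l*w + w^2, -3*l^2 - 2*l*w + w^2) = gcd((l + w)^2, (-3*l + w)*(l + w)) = l + w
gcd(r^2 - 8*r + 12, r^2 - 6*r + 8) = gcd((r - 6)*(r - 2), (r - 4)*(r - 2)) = r - 2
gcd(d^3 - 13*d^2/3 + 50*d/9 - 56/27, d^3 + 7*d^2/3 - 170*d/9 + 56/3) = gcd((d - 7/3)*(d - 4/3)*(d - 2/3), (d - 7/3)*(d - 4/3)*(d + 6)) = d^2 - 11*d/3 + 28/9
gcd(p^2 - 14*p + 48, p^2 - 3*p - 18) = p - 6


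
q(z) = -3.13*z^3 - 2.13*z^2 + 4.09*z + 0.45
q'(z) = -9.39*z^2 - 4.26*z + 4.09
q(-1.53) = 0.42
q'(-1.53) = -11.37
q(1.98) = -24.10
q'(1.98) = -41.16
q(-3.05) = 56.97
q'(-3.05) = -70.27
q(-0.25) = -0.66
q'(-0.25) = 4.57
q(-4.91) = 299.52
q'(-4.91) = -201.37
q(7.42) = -1365.14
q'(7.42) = -544.50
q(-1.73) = 3.21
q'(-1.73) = -16.64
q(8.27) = -1881.76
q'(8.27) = -673.35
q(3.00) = -90.96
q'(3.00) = -93.20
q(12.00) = -5665.83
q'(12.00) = -1399.19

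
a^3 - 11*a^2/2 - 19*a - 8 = (a - 8)*(a + 1/2)*(a + 2)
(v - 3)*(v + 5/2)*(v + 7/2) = v^3 + 3*v^2 - 37*v/4 - 105/4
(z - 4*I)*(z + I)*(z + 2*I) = z^3 - I*z^2 + 10*z + 8*I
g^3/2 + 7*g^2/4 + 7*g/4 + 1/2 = (g/2 + 1)*(g + 1/2)*(g + 1)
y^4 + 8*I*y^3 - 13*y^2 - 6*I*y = y*(y + I)^2*(y + 6*I)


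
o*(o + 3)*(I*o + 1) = I*o^3 + o^2 + 3*I*o^2 + 3*o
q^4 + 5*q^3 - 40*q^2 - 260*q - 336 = (q - 7)*(q + 2)*(q + 4)*(q + 6)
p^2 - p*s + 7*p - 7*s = (p + 7)*(p - s)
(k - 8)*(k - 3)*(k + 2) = k^3 - 9*k^2 + 2*k + 48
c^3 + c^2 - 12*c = c*(c - 3)*(c + 4)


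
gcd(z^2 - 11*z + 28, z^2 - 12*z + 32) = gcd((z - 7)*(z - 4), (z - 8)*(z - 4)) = z - 4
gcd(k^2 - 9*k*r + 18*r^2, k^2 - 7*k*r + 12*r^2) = -k + 3*r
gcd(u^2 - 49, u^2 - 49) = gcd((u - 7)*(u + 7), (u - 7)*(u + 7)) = u^2 - 49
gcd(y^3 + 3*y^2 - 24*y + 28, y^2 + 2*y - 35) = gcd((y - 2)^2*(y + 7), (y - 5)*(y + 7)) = y + 7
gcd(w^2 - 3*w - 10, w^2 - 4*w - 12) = w + 2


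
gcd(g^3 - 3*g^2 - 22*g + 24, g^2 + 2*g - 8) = g + 4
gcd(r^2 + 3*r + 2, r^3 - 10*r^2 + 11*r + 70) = r + 2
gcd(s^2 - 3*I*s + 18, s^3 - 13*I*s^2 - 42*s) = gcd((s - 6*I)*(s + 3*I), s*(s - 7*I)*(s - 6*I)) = s - 6*I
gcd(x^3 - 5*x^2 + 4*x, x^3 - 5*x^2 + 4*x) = x^3 - 5*x^2 + 4*x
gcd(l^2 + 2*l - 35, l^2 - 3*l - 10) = l - 5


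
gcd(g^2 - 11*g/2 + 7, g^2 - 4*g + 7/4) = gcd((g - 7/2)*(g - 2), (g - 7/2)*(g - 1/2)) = g - 7/2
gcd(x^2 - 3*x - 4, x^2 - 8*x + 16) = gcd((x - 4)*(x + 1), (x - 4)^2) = x - 4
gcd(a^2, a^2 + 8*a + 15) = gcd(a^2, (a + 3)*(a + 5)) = 1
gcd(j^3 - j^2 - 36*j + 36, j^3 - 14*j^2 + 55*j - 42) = j^2 - 7*j + 6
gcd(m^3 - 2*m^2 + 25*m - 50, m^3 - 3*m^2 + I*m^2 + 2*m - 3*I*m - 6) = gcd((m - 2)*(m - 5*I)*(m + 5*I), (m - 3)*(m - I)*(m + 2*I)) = 1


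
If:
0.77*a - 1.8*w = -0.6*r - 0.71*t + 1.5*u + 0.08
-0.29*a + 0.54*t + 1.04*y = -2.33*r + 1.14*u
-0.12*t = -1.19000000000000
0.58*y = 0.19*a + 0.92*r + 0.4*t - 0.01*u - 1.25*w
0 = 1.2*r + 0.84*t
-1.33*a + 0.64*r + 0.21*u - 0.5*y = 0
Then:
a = -9.74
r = -6.94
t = 9.92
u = 13.80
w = -14.11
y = 22.81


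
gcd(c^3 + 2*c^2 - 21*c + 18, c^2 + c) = 1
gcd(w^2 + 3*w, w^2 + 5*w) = w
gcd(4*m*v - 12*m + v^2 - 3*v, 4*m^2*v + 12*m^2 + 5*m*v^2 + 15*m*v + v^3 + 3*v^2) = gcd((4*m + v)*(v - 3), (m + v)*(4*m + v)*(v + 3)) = 4*m + v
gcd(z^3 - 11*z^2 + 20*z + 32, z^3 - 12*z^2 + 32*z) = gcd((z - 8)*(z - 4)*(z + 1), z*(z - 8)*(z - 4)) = z^2 - 12*z + 32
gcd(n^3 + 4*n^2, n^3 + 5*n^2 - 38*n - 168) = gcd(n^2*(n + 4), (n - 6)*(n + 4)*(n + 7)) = n + 4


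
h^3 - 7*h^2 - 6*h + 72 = (h - 6)*(h - 4)*(h + 3)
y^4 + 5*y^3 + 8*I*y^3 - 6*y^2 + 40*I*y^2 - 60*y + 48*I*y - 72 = (y + 2)*(y + 3)*(y + 2*I)*(y + 6*I)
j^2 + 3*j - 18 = (j - 3)*(j + 6)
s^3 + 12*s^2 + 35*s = s*(s + 5)*(s + 7)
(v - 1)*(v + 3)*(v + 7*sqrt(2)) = v^3 + 2*v^2 + 7*sqrt(2)*v^2 - 3*v + 14*sqrt(2)*v - 21*sqrt(2)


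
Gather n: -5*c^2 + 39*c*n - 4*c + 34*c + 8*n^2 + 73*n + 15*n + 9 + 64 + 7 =-5*c^2 + 30*c + 8*n^2 + n*(39*c + 88) + 80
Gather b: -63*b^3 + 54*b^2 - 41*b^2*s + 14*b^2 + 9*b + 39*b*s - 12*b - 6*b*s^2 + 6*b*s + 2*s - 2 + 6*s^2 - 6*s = -63*b^3 + b^2*(68 - 41*s) + b*(-6*s^2 + 45*s - 3) + 6*s^2 - 4*s - 2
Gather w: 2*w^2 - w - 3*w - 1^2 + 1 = 2*w^2 - 4*w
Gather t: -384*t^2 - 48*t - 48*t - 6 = -384*t^2 - 96*t - 6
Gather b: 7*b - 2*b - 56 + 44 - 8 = 5*b - 20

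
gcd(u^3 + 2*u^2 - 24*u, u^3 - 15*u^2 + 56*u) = u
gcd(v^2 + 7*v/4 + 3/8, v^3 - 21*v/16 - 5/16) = v + 1/4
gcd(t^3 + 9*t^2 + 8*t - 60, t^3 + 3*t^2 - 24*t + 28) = t - 2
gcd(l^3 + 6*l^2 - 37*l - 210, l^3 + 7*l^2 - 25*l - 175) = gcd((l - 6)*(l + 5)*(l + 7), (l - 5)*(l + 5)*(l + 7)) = l^2 + 12*l + 35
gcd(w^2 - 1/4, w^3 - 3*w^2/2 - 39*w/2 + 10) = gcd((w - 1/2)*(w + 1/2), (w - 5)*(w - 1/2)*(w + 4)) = w - 1/2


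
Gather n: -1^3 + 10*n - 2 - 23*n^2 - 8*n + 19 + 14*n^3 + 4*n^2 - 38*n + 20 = 14*n^3 - 19*n^2 - 36*n + 36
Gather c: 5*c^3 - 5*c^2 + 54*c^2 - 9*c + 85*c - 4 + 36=5*c^3 + 49*c^2 + 76*c + 32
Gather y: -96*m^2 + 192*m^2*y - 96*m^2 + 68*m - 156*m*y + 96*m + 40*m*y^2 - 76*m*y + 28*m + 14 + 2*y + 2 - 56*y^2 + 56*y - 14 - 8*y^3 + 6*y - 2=-192*m^2 + 192*m - 8*y^3 + y^2*(40*m - 56) + y*(192*m^2 - 232*m + 64)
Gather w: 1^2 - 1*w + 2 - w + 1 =4 - 2*w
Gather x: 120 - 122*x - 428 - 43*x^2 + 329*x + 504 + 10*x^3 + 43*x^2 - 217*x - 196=10*x^3 - 10*x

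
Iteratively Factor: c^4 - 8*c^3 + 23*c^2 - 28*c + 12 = (c - 2)*(c^3 - 6*c^2 + 11*c - 6) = (c - 2)*(c - 1)*(c^2 - 5*c + 6) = (c - 2)^2*(c - 1)*(c - 3)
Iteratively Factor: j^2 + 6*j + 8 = (j + 2)*(j + 4)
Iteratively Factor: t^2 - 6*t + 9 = (t - 3)*(t - 3)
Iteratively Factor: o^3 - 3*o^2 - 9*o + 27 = (o + 3)*(o^2 - 6*o + 9) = (o - 3)*(o + 3)*(o - 3)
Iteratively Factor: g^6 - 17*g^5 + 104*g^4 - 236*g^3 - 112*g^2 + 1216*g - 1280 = (g - 4)*(g^5 - 13*g^4 + 52*g^3 - 28*g^2 - 224*g + 320) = (g - 4)*(g - 2)*(g^4 - 11*g^3 + 30*g^2 + 32*g - 160) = (g - 5)*(g - 4)*(g - 2)*(g^3 - 6*g^2 + 32) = (g - 5)*(g - 4)^2*(g - 2)*(g^2 - 2*g - 8) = (g - 5)*(g - 4)^3*(g - 2)*(g + 2)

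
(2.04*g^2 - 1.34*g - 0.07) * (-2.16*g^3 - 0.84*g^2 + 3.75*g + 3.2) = -4.4064*g^5 + 1.1808*g^4 + 8.9268*g^3 + 1.5618*g^2 - 4.5505*g - 0.224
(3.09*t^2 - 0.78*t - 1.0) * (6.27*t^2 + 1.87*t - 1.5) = 19.3743*t^4 + 0.8877*t^3 - 12.3636*t^2 - 0.7*t + 1.5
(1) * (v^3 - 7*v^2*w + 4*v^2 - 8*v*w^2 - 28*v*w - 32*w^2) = v^3 - 7*v^2*w + 4*v^2 - 8*v*w^2 - 28*v*w - 32*w^2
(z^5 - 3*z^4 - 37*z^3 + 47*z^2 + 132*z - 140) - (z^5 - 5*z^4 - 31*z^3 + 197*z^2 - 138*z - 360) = 2*z^4 - 6*z^3 - 150*z^2 + 270*z + 220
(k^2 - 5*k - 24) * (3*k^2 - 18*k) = 3*k^4 - 33*k^3 + 18*k^2 + 432*k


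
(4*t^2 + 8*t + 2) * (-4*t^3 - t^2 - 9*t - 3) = -16*t^5 - 36*t^4 - 52*t^3 - 86*t^2 - 42*t - 6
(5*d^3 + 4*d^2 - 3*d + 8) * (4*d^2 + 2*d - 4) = 20*d^5 + 26*d^4 - 24*d^3 + 10*d^2 + 28*d - 32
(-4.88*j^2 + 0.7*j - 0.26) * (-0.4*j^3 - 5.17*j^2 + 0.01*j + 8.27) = 1.952*j^5 + 24.9496*j^4 - 3.5638*j^3 - 39.0064*j^2 + 5.7864*j - 2.1502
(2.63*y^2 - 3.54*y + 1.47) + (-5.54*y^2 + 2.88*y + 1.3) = -2.91*y^2 - 0.66*y + 2.77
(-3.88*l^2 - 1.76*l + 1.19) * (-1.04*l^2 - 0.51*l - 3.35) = 4.0352*l^4 + 3.8092*l^3 + 12.658*l^2 + 5.2891*l - 3.9865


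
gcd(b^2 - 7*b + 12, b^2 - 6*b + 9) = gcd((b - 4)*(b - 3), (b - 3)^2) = b - 3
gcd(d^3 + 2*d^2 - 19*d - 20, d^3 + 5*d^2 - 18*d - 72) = d - 4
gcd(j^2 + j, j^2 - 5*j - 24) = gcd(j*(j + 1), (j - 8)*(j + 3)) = 1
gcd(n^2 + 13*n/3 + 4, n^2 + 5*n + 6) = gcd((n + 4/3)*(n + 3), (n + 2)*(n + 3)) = n + 3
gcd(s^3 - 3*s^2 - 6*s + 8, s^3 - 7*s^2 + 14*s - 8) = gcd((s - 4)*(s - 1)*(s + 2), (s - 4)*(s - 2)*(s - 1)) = s^2 - 5*s + 4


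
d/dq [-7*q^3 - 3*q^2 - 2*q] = -21*q^2 - 6*q - 2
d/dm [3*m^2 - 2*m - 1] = 6*m - 2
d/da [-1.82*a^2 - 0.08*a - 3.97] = -3.64*a - 0.08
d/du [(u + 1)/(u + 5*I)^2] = (-u - 2 + 5*I)/(u + 5*I)^3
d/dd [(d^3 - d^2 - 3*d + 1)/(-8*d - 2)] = (-8*d^3 + d^2 + 2*d + 7)/(2*(16*d^2 + 8*d + 1))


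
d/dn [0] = 0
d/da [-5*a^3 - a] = -15*a^2 - 1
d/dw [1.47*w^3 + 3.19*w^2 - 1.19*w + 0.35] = 4.41*w^2 + 6.38*w - 1.19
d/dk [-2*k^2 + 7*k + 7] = 7 - 4*k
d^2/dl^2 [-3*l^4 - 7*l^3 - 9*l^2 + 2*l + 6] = -36*l^2 - 42*l - 18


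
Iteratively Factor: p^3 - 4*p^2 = (p)*(p^2 - 4*p) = p^2*(p - 4)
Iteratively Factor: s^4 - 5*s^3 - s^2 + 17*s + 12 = (s - 3)*(s^3 - 2*s^2 - 7*s - 4) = (s - 4)*(s - 3)*(s^2 + 2*s + 1) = (s - 4)*(s - 3)*(s + 1)*(s + 1)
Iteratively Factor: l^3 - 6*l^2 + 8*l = (l - 4)*(l^2 - 2*l) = l*(l - 4)*(l - 2)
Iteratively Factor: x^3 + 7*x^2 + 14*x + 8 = (x + 4)*(x^2 + 3*x + 2) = (x + 2)*(x + 4)*(x + 1)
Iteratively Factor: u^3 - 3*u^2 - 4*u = (u - 4)*(u^2 + u) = u*(u - 4)*(u + 1)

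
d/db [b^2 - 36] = 2*b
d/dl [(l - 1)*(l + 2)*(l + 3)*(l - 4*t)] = 4*l^3 - 12*l^2*t + 12*l^2 - 32*l*t + 2*l - 4*t - 6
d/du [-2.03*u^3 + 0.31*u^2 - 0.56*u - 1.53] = -6.09*u^2 + 0.62*u - 0.56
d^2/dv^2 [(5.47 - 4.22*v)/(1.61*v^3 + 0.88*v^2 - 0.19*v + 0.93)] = (-65.631972*v^5 + 134.272068*v^4 + 114.880604*v^3 + 91.199442*v^2 - 33.907002*v - 10.04971)/(4.173281*v^9 + 6.843144*v^8 + 2.262855*v^7 + 6.298279*v^6 + 7.638699*v^5 + 0.548958*v^4 + 3.237632*v^3 + 2.384055*v^2 - 0.492993*v + 0.804357)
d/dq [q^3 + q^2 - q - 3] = 3*q^2 + 2*q - 1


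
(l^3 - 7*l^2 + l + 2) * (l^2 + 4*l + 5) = l^5 - 3*l^4 - 22*l^3 - 29*l^2 + 13*l + 10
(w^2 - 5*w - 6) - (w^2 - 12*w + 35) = 7*w - 41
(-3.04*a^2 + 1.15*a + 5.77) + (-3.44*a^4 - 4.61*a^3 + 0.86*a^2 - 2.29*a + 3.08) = -3.44*a^4 - 4.61*a^3 - 2.18*a^2 - 1.14*a + 8.85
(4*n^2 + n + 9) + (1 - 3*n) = 4*n^2 - 2*n + 10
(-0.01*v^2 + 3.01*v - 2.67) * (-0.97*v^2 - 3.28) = 0.0097*v^4 - 2.9197*v^3 + 2.6227*v^2 - 9.8728*v + 8.7576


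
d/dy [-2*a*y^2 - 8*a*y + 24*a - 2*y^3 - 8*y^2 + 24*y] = -4*a*y - 8*a - 6*y^2 - 16*y + 24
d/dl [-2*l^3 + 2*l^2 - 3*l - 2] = -6*l^2 + 4*l - 3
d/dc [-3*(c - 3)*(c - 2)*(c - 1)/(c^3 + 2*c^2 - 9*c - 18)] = 12*(-2*c^2 - 2*c + 7)/(c^4 + 10*c^3 + 37*c^2 + 60*c + 36)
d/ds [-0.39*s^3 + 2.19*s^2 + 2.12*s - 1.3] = -1.17*s^2 + 4.38*s + 2.12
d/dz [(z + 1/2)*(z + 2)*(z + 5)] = 3*z^2 + 15*z + 27/2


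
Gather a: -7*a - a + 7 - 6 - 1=-8*a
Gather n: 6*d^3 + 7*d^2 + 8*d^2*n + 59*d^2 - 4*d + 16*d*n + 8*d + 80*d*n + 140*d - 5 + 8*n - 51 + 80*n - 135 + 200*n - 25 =6*d^3 + 66*d^2 + 144*d + n*(8*d^2 + 96*d + 288) - 216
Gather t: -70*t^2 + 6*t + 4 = -70*t^2 + 6*t + 4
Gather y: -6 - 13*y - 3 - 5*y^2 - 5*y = -5*y^2 - 18*y - 9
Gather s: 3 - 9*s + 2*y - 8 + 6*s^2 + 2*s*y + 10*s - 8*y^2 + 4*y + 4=6*s^2 + s*(2*y + 1) - 8*y^2 + 6*y - 1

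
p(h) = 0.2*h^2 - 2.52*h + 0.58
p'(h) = 0.4*h - 2.52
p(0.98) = -1.70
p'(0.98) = -2.13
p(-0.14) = 0.94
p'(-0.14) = -2.58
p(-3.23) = 10.81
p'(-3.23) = -3.81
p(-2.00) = 6.42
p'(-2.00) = -3.32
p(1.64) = -3.01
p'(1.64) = -1.86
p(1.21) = -2.18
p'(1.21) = -2.04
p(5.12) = -7.08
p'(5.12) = -0.47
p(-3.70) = 12.64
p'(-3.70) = -4.00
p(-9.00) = 39.46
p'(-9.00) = -6.12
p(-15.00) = 83.38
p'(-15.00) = -8.52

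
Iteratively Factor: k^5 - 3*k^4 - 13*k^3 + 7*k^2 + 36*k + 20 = (k + 1)*(k^4 - 4*k^3 - 9*k^2 + 16*k + 20) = (k + 1)^2*(k^3 - 5*k^2 - 4*k + 20) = (k - 2)*(k + 1)^2*(k^2 - 3*k - 10) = (k - 2)*(k + 1)^2*(k + 2)*(k - 5)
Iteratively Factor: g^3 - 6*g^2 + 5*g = (g - 5)*(g^2 - g) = g*(g - 5)*(g - 1)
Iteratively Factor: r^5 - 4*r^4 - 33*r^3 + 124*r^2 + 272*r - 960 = (r - 5)*(r^4 + r^3 - 28*r^2 - 16*r + 192) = (r - 5)*(r - 4)*(r^3 + 5*r^2 - 8*r - 48) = (r - 5)*(r - 4)*(r - 3)*(r^2 + 8*r + 16) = (r - 5)*(r - 4)*(r - 3)*(r + 4)*(r + 4)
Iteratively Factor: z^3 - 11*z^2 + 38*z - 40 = (z - 2)*(z^2 - 9*z + 20) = (z - 5)*(z - 2)*(z - 4)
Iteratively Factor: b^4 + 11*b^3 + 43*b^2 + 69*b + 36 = (b + 3)*(b^3 + 8*b^2 + 19*b + 12) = (b + 1)*(b + 3)*(b^2 + 7*b + 12) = (b + 1)*(b + 3)^2*(b + 4)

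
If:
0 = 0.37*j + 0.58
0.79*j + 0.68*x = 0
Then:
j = -1.57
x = 1.82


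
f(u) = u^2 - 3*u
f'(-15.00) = -33.00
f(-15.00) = 270.00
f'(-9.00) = -21.00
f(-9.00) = 108.00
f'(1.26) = -0.48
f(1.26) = -2.19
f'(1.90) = 0.80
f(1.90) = -2.09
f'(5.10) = 7.20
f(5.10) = 10.71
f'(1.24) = -0.52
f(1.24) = -2.18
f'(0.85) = -1.30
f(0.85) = -1.83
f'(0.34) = -2.32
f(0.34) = -0.90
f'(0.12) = -2.76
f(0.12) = -0.35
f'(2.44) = 1.88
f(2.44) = -1.37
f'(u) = 2*u - 3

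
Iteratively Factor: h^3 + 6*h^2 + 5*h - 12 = (h + 4)*(h^2 + 2*h - 3) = (h + 3)*(h + 4)*(h - 1)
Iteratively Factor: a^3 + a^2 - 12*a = (a)*(a^2 + a - 12) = a*(a + 4)*(a - 3)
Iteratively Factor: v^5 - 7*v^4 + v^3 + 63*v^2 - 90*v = (v + 3)*(v^4 - 10*v^3 + 31*v^2 - 30*v) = (v - 2)*(v + 3)*(v^3 - 8*v^2 + 15*v) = v*(v - 2)*(v + 3)*(v^2 - 8*v + 15) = v*(v - 5)*(v - 2)*(v + 3)*(v - 3)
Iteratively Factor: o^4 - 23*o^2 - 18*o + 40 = (o + 2)*(o^3 - 2*o^2 - 19*o + 20) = (o - 5)*(o + 2)*(o^2 + 3*o - 4) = (o - 5)*(o - 1)*(o + 2)*(o + 4)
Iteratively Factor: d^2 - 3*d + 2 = (d - 2)*(d - 1)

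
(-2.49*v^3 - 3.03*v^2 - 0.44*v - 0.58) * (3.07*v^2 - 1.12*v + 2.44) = -7.6443*v^5 - 6.5133*v^4 - 4.0328*v^3 - 8.681*v^2 - 0.424*v - 1.4152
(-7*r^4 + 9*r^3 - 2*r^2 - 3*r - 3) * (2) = -14*r^4 + 18*r^3 - 4*r^2 - 6*r - 6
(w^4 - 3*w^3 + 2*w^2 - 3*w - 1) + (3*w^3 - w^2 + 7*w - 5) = w^4 + w^2 + 4*w - 6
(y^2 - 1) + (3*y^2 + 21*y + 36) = 4*y^2 + 21*y + 35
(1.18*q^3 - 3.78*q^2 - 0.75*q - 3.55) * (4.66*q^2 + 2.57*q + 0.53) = 5.4988*q^5 - 14.5822*q^4 - 12.5842*q^3 - 20.4739*q^2 - 9.521*q - 1.8815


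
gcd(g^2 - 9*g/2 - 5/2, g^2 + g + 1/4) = g + 1/2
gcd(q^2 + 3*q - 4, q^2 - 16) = q + 4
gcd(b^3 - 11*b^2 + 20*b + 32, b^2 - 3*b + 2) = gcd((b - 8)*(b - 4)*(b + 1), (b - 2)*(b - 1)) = 1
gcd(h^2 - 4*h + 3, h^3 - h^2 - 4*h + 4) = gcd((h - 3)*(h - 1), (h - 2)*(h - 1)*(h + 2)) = h - 1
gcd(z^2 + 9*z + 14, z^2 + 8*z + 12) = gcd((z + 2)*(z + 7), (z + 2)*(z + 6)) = z + 2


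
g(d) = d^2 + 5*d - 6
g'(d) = 2*d + 5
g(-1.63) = -11.49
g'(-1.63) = 1.74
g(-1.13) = -10.37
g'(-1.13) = 2.74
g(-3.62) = -11.00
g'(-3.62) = -2.24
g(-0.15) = -6.73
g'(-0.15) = 4.70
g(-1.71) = -11.63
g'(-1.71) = 1.58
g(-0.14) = -6.68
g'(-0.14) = 4.72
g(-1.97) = -11.97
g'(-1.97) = 1.06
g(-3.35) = -11.53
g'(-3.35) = -1.70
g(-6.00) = 0.00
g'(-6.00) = -7.00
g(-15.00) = 144.00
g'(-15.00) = -25.00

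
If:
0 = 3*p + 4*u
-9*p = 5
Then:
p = -5/9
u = 5/12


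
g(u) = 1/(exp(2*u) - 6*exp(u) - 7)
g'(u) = (-2*exp(2*u) + 6*exp(u))/(exp(2*u) - 6*exp(u) - 7)^2 = 2*(3 - exp(u))*exp(u)/(-exp(2*u) + 6*exp(u) + 7)^2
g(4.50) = 0.00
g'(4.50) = -0.00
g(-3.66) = -0.14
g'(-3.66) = 0.00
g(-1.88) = -0.13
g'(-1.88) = 0.01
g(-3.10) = -0.14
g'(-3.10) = 0.01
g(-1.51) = -0.12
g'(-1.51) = 0.02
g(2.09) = 0.10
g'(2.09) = -0.85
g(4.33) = 0.00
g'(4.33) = -0.00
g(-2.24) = -0.13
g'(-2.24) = 0.01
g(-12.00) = -0.14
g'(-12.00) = 0.00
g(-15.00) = -0.14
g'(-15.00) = 0.00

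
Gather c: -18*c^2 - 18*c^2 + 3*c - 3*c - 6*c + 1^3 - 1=-36*c^2 - 6*c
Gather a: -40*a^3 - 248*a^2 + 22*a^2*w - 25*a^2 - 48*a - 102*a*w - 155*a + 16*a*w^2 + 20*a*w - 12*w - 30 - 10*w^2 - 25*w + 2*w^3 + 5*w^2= -40*a^3 + a^2*(22*w - 273) + a*(16*w^2 - 82*w - 203) + 2*w^3 - 5*w^2 - 37*w - 30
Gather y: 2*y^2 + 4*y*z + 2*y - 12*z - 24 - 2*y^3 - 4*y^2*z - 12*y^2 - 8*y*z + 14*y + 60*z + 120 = -2*y^3 + y^2*(-4*z - 10) + y*(16 - 4*z) + 48*z + 96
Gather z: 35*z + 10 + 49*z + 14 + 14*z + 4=98*z + 28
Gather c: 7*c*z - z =7*c*z - z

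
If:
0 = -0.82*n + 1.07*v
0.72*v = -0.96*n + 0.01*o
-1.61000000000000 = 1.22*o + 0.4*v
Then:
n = -0.01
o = -1.32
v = -0.01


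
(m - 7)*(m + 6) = m^2 - m - 42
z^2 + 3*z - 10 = (z - 2)*(z + 5)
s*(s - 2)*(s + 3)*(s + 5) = s^4 + 6*s^3 - s^2 - 30*s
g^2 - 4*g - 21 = (g - 7)*(g + 3)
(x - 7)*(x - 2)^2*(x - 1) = x^4 - 12*x^3 + 43*x^2 - 60*x + 28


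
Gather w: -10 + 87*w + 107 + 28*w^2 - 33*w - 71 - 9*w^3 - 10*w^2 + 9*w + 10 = -9*w^3 + 18*w^2 + 63*w + 36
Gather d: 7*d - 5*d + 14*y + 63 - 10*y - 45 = 2*d + 4*y + 18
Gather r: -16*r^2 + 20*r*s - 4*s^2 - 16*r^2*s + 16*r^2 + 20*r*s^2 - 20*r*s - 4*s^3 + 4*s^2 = -16*r^2*s + 20*r*s^2 - 4*s^3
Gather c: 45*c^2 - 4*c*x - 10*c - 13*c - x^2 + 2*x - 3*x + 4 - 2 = 45*c^2 + c*(-4*x - 23) - x^2 - x + 2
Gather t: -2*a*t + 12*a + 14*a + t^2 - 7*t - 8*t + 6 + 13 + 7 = 26*a + t^2 + t*(-2*a - 15) + 26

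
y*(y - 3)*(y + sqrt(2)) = y^3 - 3*y^2 + sqrt(2)*y^2 - 3*sqrt(2)*y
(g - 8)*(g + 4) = g^2 - 4*g - 32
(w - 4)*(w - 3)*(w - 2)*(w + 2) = w^4 - 7*w^3 + 8*w^2 + 28*w - 48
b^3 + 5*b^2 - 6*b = b*(b - 1)*(b + 6)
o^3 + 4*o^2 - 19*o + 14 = (o - 2)*(o - 1)*(o + 7)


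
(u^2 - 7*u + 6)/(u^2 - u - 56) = (-u^2 + 7*u - 6)/(-u^2 + u + 56)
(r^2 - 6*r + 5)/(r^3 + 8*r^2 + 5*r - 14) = (r - 5)/(r^2 + 9*r + 14)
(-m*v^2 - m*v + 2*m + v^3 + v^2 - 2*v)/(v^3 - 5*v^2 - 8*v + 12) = (-m + v)/(v - 6)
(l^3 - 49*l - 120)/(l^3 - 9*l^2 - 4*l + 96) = (l + 5)/(l - 4)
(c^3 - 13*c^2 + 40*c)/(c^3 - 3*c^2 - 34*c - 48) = c*(c - 5)/(c^2 + 5*c + 6)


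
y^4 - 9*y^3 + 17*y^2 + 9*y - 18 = (y - 6)*(y - 3)*(y - 1)*(y + 1)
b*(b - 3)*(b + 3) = b^3 - 9*b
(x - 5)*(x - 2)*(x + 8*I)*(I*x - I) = I*x^4 - 8*x^3 - 8*I*x^3 + 64*x^2 + 17*I*x^2 - 136*x - 10*I*x + 80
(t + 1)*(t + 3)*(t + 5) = t^3 + 9*t^2 + 23*t + 15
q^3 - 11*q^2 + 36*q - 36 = (q - 6)*(q - 3)*(q - 2)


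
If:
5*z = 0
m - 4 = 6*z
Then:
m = 4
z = 0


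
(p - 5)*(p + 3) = p^2 - 2*p - 15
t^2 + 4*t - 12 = (t - 2)*(t + 6)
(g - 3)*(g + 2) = g^2 - g - 6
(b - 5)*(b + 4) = b^2 - b - 20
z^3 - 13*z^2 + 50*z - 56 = (z - 7)*(z - 4)*(z - 2)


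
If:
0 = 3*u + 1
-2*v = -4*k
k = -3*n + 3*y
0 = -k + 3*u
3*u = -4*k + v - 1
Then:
No Solution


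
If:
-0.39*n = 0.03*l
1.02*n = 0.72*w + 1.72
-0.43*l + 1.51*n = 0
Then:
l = 0.00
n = 0.00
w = -2.39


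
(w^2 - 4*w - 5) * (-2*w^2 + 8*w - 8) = -2*w^4 + 16*w^3 - 30*w^2 - 8*w + 40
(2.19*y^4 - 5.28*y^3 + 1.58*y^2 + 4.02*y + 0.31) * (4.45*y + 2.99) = 9.7455*y^5 - 16.9479*y^4 - 8.7562*y^3 + 22.6132*y^2 + 13.3993*y + 0.9269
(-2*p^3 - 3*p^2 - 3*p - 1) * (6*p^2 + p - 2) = -12*p^5 - 20*p^4 - 17*p^3 - 3*p^2 + 5*p + 2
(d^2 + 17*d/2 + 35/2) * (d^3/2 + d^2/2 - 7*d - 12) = d^5/2 + 19*d^4/4 + 6*d^3 - 251*d^2/4 - 449*d/2 - 210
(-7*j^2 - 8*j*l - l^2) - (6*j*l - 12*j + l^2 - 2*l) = -7*j^2 - 14*j*l + 12*j - 2*l^2 + 2*l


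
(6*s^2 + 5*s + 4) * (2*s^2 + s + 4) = 12*s^4 + 16*s^3 + 37*s^2 + 24*s + 16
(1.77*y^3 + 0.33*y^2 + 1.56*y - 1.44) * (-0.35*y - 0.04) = -0.6195*y^4 - 0.1863*y^3 - 0.5592*y^2 + 0.4416*y + 0.0576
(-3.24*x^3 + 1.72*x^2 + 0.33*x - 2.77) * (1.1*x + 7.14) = -3.564*x^4 - 21.2416*x^3 + 12.6438*x^2 - 0.6908*x - 19.7778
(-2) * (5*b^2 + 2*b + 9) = -10*b^2 - 4*b - 18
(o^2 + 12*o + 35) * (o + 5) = o^3 + 17*o^2 + 95*o + 175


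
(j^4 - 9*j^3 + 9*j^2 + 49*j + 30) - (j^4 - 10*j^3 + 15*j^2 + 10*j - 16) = j^3 - 6*j^2 + 39*j + 46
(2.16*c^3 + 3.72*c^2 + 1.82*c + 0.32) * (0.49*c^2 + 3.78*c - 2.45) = 1.0584*c^5 + 9.9876*c^4 + 9.6614*c^3 - 2.0776*c^2 - 3.2494*c - 0.784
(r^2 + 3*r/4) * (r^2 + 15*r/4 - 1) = r^4 + 9*r^3/2 + 29*r^2/16 - 3*r/4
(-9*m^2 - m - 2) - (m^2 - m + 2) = -10*m^2 - 4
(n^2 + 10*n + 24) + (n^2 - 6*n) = 2*n^2 + 4*n + 24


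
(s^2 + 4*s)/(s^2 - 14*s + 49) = s*(s + 4)/(s^2 - 14*s + 49)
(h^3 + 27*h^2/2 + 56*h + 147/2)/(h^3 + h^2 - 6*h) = (2*h^2 + 21*h + 49)/(2*h*(h - 2))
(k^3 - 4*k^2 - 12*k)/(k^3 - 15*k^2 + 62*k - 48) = k*(k + 2)/(k^2 - 9*k + 8)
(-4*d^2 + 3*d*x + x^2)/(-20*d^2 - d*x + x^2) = (-d + x)/(-5*d + x)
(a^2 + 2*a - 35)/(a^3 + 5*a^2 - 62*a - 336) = (a - 5)/(a^2 - 2*a - 48)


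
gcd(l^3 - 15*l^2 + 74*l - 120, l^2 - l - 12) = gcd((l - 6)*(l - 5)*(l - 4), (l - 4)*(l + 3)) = l - 4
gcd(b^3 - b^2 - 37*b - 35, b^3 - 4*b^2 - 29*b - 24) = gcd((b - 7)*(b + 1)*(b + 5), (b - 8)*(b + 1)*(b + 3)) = b + 1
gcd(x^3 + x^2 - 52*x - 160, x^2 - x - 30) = x + 5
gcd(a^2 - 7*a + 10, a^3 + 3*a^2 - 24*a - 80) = a - 5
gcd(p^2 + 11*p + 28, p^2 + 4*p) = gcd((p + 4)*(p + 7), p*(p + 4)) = p + 4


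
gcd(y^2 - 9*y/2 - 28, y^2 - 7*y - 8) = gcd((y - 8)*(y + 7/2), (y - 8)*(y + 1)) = y - 8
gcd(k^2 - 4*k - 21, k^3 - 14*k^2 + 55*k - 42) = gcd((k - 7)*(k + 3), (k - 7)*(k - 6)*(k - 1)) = k - 7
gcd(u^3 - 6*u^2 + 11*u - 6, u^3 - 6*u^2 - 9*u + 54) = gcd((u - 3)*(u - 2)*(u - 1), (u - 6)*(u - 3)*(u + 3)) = u - 3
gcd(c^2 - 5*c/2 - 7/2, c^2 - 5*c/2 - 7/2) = c^2 - 5*c/2 - 7/2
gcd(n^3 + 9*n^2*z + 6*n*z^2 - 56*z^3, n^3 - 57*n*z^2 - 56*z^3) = n + 7*z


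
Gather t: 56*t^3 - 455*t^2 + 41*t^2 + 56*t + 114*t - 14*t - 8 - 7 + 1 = 56*t^3 - 414*t^2 + 156*t - 14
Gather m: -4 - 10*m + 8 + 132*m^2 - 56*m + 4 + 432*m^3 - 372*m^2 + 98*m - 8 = 432*m^3 - 240*m^2 + 32*m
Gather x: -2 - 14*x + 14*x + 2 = 0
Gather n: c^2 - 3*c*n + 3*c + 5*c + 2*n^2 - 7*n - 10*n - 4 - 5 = c^2 + 8*c + 2*n^2 + n*(-3*c - 17) - 9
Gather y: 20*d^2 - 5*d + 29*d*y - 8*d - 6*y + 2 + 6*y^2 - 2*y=20*d^2 - 13*d + 6*y^2 + y*(29*d - 8) + 2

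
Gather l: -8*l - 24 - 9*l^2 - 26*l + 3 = -9*l^2 - 34*l - 21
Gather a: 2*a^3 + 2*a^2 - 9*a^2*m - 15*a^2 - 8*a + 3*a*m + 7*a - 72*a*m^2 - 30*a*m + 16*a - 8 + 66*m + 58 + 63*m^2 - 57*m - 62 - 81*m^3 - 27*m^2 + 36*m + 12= 2*a^3 + a^2*(-9*m - 13) + a*(-72*m^2 - 27*m + 15) - 81*m^3 + 36*m^2 + 45*m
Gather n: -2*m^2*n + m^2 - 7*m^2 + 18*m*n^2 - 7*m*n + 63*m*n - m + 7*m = -6*m^2 + 18*m*n^2 + 6*m + n*(-2*m^2 + 56*m)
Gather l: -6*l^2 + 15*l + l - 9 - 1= -6*l^2 + 16*l - 10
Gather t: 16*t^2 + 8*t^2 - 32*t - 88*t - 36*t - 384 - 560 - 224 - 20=24*t^2 - 156*t - 1188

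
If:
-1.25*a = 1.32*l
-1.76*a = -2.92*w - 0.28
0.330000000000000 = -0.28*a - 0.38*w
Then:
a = -0.58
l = 0.55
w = -0.44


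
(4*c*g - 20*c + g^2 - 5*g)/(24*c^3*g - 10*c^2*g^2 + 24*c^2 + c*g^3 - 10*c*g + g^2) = (4*c*g - 20*c + g^2 - 5*g)/(24*c^3*g - 10*c^2*g^2 + 24*c^2 + c*g^3 - 10*c*g + g^2)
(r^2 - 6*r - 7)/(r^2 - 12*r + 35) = (r + 1)/(r - 5)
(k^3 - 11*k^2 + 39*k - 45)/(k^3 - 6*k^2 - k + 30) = (k - 3)/(k + 2)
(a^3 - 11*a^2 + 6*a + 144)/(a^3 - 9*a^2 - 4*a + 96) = (a - 6)/(a - 4)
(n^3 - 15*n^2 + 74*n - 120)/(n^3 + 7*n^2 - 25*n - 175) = (n^2 - 10*n + 24)/(n^2 + 12*n + 35)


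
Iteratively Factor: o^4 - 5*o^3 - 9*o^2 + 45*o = (o)*(o^3 - 5*o^2 - 9*o + 45) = o*(o - 3)*(o^2 - 2*o - 15) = o*(o - 3)*(o + 3)*(o - 5)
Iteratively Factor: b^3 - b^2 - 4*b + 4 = (b - 1)*(b^2 - 4) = (b - 2)*(b - 1)*(b + 2)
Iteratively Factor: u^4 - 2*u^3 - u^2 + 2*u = (u - 1)*(u^3 - u^2 - 2*u) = (u - 1)*(u + 1)*(u^2 - 2*u) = u*(u - 1)*(u + 1)*(u - 2)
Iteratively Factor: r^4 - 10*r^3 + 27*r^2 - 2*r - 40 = (r + 1)*(r^3 - 11*r^2 + 38*r - 40) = (r - 2)*(r + 1)*(r^2 - 9*r + 20) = (r - 5)*(r - 2)*(r + 1)*(r - 4)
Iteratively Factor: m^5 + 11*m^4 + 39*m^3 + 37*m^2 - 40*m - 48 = (m - 1)*(m^4 + 12*m^3 + 51*m^2 + 88*m + 48) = (m - 1)*(m + 3)*(m^3 + 9*m^2 + 24*m + 16) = (m - 1)*(m + 3)*(m + 4)*(m^2 + 5*m + 4) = (m - 1)*(m + 3)*(m + 4)^2*(m + 1)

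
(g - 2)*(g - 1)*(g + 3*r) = g^3 + 3*g^2*r - 3*g^2 - 9*g*r + 2*g + 6*r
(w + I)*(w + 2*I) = w^2 + 3*I*w - 2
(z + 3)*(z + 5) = z^2 + 8*z + 15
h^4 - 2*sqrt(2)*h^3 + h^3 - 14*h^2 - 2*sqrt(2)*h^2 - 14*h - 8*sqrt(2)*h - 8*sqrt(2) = (h + 1)*(h - 4*sqrt(2))*(h + sqrt(2))^2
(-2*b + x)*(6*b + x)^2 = -72*b^3 + 12*b^2*x + 10*b*x^2 + x^3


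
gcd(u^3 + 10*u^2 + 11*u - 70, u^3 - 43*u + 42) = u + 7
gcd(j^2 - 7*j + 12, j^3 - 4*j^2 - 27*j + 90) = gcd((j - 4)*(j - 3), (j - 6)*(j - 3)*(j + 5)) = j - 3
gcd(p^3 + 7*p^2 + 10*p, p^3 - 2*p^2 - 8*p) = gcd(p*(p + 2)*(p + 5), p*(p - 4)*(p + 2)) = p^2 + 2*p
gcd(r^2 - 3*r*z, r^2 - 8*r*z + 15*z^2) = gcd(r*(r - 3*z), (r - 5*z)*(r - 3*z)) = -r + 3*z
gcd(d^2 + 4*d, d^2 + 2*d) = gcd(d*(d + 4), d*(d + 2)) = d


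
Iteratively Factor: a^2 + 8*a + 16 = (a + 4)*(a + 4)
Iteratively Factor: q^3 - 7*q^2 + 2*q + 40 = (q - 5)*(q^2 - 2*q - 8) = (q - 5)*(q - 4)*(q + 2)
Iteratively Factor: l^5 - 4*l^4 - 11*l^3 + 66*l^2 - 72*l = (l - 2)*(l^4 - 2*l^3 - 15*l^2 + 36*l) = (l - 3)*(l - 2)*(l^3 + l^2 - 12*l) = (l - 3)*(l - 2)*(l + 4)*(l^2 - 3*l) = (l - 3)^2*(l - 2)*(l + 4)*(l)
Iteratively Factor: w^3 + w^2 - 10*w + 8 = (w + 4)*(w^2 - 3*w + 2) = (w - 2)*(w + 4)*(w - 1)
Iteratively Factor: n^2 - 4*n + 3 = (n - 1)*(n - 3)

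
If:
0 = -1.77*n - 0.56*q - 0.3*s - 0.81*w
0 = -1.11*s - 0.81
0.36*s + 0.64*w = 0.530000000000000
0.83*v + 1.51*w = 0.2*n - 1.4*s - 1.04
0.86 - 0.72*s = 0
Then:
No Solution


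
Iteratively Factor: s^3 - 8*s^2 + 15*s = (s - 5)*(s^2 - 3*s) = (s - 5)*(s - 3)*(s)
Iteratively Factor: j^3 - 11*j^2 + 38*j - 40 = (j - 5)*(j^2 - 6*j + 8) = (j - 5)*(j - 4)*(j - 2)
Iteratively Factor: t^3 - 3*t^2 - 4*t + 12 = (t - 2)*(t^2 - t - 6) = (t - 3)*(t - 2)*(t + 2)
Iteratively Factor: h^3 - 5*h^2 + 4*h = (h)*(h^2 - 5*h + 4) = h*(h - 4)*(h - 1)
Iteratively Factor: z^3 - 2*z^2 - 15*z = (z - 5)*(z^2 + 3*z) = z*(z - 5)*(z + 3)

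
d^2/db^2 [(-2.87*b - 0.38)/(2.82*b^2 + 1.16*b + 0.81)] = (-(2.87*b + 0.38)*(5.64*b + 1.16)*(11.28*b + 2.32) + (48.5604*b + 8.8016)*(2.82*b^2 + 1.16*b + 0.81))/(2.82*b^2 + 1.16*b + 0.81)^3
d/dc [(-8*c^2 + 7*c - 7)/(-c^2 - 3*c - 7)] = (31*c^2 + 98*c - 70)/(c^4 + 6*c^3 + 23*c^2 + 42*c + 49)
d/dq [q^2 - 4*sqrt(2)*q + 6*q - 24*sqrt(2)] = 2*q - 4*sqrt(2) + 6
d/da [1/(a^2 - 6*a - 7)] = 2*(3 - a)/(-a^2 + 6*a + 7)^2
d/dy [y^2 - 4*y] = 2*y - 4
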